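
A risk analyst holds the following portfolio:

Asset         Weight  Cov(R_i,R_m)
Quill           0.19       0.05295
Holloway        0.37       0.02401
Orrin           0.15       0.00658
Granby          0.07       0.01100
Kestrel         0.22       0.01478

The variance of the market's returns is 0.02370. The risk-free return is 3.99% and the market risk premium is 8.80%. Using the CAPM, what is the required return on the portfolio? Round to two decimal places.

12.88%

β_Quill = 0.05295 / 0.02370 = 2.2342
β_Holloway = 0.02401 / 0.02370 = 1.0131
β_Orrin = 0.00658 / 0.02370 = 0.2776
β_Granby = 0.01100 / 0.02370 = 0.4641
β_Kestrel = 0.01478 / 0.02370 = 0.6236
β_P = Σ w_i β_i = 0.19×2.2342 + 0.37×1.0131 + 0.15×0.2776 + 0.07×0.4641 + 0.22×0.6236 = 1.0107
E(R_P) = R_f + β_P × MRP = 3.99% + 1.0107 × 8.80% = 12.88%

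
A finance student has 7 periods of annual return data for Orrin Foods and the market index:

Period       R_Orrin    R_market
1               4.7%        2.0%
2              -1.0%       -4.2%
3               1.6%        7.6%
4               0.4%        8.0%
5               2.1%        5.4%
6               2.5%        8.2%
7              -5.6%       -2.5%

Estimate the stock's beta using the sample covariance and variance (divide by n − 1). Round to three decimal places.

0.364

Mean R_i = (4.7 − 1.0 + 1.6 + 0.4 + 2.1 + 2.5 − 5.6) / 7 = 0.6714%
Mean R_m = (2.0 − 4.2 + 7.6 + 8.0 + 5.4 + 8.2 − 2.5) / 7 = 3.5000%
Σ(R_i − R̄_i)(R_m − R̄_m) = 58.3500  ⇒  Cov = 58.3500 / 6 = 9.7250
Σ(R_m − R̄_m)² = 160.3000  ⇒  Var(R_m) = 160.3000 / 6 = 26.7167
β = Cov / Var(R_m) = 9.7250 / 26.7167 = 0.3640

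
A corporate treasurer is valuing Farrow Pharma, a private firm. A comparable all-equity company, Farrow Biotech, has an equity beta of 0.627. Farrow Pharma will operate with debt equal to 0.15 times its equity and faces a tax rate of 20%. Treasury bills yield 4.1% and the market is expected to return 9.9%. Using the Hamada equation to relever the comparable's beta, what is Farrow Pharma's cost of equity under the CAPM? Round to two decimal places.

β_L = β_U × [1 + (1 − t)(D/E)] = 0.627 × [1 + (1 − 0.20) × 0.15]
    = 0.627 × [1 + 0.80 × 0.15] = 0.627 × 1.1200 = 0.7022
MRP = 9.9% − 4.1% = 5.80%
E(R) = R_f + β_L × MRP = 4.1% + 0.7022 × 5.8% = 8.17%

8.17%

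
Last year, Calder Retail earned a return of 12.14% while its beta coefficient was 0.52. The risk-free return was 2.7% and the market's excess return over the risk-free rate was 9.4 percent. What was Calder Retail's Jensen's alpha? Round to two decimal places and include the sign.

+4.55%

CAPM benchmark = R_f + β(R_m − R_f) = 2.7% + 0.52 × 9.4% = 7.5880%
α = actual − benchmark = 12.14% − 7.5880% = +4.55%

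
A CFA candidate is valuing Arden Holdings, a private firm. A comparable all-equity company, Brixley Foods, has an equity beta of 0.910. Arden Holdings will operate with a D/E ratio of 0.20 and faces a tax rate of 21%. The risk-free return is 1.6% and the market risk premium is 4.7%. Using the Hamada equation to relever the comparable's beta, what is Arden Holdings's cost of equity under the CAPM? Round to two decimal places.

6.55%

β_L = β_U × [1 + (1 − t)(D/E)] = 0.910 × [1 + (1 − 0.21) × 0.20]
    = 0.910 × [1 + 0.79 × 0.20] = 0.910 × 1.1580 = 1.0538
E(R) = R_f + β_L × MRP = 1.6% + 1.0538 × 4.7% = 6.55%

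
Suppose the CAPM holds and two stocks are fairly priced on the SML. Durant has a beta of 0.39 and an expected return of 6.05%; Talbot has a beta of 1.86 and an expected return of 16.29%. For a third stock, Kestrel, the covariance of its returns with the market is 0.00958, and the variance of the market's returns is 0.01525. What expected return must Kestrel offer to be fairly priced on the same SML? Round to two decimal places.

7.71%

MRP = (16.29% − 6.05%) / (1.86 − 0.39) = 6.9660%
R_f = 6.05% − 0.39 × 6.9660% = 3.3333%
β_Kestrel = Cov / Var(R_m) = 0.00958 / 0.01525 = 0.6282
E(R_Kestrel) = R_f + β × MRP = 3.3333% + 0.6282 × 6.9660% = 7.71%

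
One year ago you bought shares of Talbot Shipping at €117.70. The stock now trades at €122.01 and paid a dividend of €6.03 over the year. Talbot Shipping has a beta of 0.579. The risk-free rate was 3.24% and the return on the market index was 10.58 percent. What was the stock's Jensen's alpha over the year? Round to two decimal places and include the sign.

Realised HPR = (P1 + D1 − P0) / P0 = (122.01 + 6.03 − 117.70) / 117.70 = 10.34 / 117.70 = 8.7850%
MRP = 10.58% − 3.24% = 7.34%
CAPM required = R_f + β·MRP = 3.24% + 0.579 × 7.34% = 7.48986%
α = realised − required = 8.7850% − 7.48986% = +1.30%

+1.30%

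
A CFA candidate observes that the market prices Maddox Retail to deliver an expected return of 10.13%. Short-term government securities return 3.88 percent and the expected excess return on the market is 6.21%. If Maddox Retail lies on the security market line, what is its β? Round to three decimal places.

1.006

β = (E(R) − R_f) / MRP = (10.13% − 3.88%) / 6.21% = 6.25% / 6.21% = 1.006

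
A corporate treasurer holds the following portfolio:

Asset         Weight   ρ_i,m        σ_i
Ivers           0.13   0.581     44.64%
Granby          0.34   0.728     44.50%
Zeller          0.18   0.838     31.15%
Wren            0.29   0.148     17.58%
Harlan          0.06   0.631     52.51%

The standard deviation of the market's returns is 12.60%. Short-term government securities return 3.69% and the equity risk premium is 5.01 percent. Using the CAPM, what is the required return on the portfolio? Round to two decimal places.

12.37%

β_Ivers = 0.581 × 44.64% / 12.60% = 2.0584
β_Granby = 0.728 × 44.50% / 12.60% = 2.5711
β_Zeller = 0.838 × 31.15% / 12.60% = 2.0717
β_Wren = 0.148 × 17.58% / 12.60% = 0.2065
β_Harlan = 0.631 × 52.51% / 12.60% = 2.6297
β_P = Σ w_i β_i = 0.13×2.0584 + 0.34×2.5711 + 0.18×2.0717 + 0.29×0.2065 + 0.06×2.6297 = 1.7323
E(R_P) = R_f + β_P × MRP = 3.69% + 1.7323 × 5.01% = 12.37%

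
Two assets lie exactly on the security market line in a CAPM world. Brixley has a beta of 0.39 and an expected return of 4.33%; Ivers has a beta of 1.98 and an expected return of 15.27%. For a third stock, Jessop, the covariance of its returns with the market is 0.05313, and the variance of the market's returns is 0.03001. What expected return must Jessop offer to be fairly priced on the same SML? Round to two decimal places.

MRP = (15.27% − 4.33%) / (1.98 − 0.39) = 6.8805%
R_f = 4.33% − 0.39 × 6.8805% = 1.6466%
β_Jessop = Cov / Var(R_m) = 0.05313 / 0.03001 = 1.7704
E(R_Jessop) = R_f + β × MRP = 1.6466% + 1.7704 × 6.8805% = 13.83%

13.83%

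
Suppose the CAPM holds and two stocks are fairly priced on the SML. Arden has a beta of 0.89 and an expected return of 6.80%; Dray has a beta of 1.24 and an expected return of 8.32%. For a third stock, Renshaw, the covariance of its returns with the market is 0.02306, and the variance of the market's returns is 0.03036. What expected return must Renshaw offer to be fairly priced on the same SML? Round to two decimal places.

MRP = (8.32% − 6.80%) / (1.24 − 0.89) = 4.3429%
R_f = 6.80% − 0.89 × 4.3429% = 2.9348%
β_Renshaw = Cov / Var(R_m) = 0.02306 / 0.03036 = 0.7596
E(R_Renshaw) = R_f + β × MRP = 2.9348% + 0.7596 × 4.3429% = 6.23%

6.23%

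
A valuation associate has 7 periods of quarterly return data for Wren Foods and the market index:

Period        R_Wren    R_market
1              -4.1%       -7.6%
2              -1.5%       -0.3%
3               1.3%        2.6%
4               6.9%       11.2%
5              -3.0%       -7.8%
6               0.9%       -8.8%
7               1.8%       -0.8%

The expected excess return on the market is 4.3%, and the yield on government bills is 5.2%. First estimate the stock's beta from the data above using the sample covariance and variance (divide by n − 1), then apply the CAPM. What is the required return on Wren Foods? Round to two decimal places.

7.00%

Mean R_i = (-4.1 − 1.5 + 1.3 + 6.9 − 3.0 + 0.9 + 1.8) / 7 = 0.3286%
Mean R_m = (-7.6 − 0.3 + 2.6 + 11.2 − 7.8 − 8.8 − 0.8) / 7 = -1.6429%
Σ(R_i − R̄_i)(R_m − R̄_m) = 130.0886  ⇒  Cov = 130.0886 / 6 = 21.6814
Σ(R_m − R̄_m)² = 310.0771  ⇒  Var(R_m) = 310.0771 / 6 = 51.6795
β = Cov / Var(R_m) = 21.6814 / 51.6795 = 0.4195
E(R) = R_f + β × MRP = 5.2% + 0.4195 × 4.3% = 7.00%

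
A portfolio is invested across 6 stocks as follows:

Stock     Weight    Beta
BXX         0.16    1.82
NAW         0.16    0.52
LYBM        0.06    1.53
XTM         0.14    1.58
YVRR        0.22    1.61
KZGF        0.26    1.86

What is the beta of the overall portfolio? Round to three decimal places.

β_P = Σ w_i β_i = 0.16×1.82 + 0.16×0.52 + 0.06×1.53 + 0.14×1.58 + 0.22×1.61 + 0.26×1.86 = 1.5252

1.525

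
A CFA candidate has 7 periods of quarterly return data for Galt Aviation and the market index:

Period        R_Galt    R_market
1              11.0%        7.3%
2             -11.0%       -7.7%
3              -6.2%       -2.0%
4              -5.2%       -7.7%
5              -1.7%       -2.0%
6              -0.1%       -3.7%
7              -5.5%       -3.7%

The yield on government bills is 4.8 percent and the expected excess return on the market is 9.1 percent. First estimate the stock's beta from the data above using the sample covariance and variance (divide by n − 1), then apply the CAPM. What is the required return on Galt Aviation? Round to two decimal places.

Mean R_i = (11.0 − 11.0 − 6.2 − 5.2 − 1.7 − 0.1 − 5.5) / 7 = -2.6714%
Mean R_m = (7.3 − 7.7 − 2.0 − 7.7 − 2.0 − 3.7 − 3.7) / 7 = -2.7857%
Σ(R_i − R̄_i)(R_m − R̄_m) = 189.4671  ⇒  Cov = 189.4671 / 6 = 31.5779
Σ(R_m − R̄_m)² = 152.9286  ⇒  Var(R_m) = 152.9286 / 6 = 25.4881
β = Cov / Var(R_m) = 31.5779 / 25.4881 = 1.2389
E(R) = R_f + β × MRP = 4.8% + 1.2389 × 9.1% = 16.07%

16.07%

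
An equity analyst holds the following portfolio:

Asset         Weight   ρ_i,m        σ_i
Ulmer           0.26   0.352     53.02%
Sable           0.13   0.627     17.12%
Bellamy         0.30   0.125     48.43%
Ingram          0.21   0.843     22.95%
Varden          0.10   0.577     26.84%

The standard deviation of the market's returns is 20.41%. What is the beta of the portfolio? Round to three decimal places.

β_Ulmer = 0.352 × 53.02% / 20.41% = 0.9144
β_Sable = 0.627 × 17.12% / 20.41% = 0.5259
β_Bellamy = 0.125 × 48.43% / 20.41% = 0.2966
β_Ingram = 0.843 × 22.95% / 20.41% = 0.9479
β_Varden = 0.577 × 26.84% / 20.41% = 0.7588
β_P = Σ w_i β_i = 0.26×0.9144 + 0.13×0.5259 + 0.30×0.2966 + 0.21×0.9479 + 0.10×0.7588 = 0.6700

0.670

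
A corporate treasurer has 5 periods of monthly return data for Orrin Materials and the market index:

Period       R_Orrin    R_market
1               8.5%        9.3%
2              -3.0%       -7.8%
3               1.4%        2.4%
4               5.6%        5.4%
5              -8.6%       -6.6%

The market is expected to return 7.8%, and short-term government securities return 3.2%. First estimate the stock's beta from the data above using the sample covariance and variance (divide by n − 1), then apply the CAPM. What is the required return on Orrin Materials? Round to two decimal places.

7.11%

Mean R_i = (8.5 − 3.0 + 1.4 + 5.6 − 8.6) / 5 = 0.7800%
Mean R_m = (9.3 − 7.8 + 2.4 + 5.4 − 6.6) / 5 = 0.5400%
Σ(R_i − R̄_i)(R_m − R̄_m) = 190.7040  ⇒  Cov = 190.7040 / 4 = 47.6760
Σ(R_m − R̄_m)² = 224.3520  ⇒  Var(R_m) = 224.3520 / 4 = 56.0880
β = Cov / Var(R_m) = 47.6760 / 56.0880 = 0.8500
MRP = 7.8% − 3.2% = 4.60%
E(R) = R_f + β × MRP = 3.2% + 0.8500 × 4.6% = 7.11%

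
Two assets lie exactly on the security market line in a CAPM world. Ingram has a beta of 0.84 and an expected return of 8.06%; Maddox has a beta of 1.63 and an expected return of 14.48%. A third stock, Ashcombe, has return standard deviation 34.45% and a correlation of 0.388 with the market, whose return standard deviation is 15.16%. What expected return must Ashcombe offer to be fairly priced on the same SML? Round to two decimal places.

MRP = (14.48% − 8.06%) / (1.63 − 0.84) = 8.1266%
R_f = 8.06% − 0.84 × 8.1266% = 1.2337%
β_Ashcombe = ρ·σ_i/σ_m = 0.388 × 34.45 / 15.16 = 0.8817
E(R_Ashcombe) = R_f + β × MRP = 1.2337% + 0.8817 × 8.1266% = 8.40%

8.40%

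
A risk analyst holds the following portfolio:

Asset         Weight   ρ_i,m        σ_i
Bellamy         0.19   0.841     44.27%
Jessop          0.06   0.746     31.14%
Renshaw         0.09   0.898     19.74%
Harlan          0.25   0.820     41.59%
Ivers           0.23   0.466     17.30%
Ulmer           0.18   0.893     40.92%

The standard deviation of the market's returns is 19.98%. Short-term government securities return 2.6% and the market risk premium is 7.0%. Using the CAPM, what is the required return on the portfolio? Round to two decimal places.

β_Bellamy = 0.841 × 44.27% / 19.98% = 1.8634
β_Jessop = 0.746 × 31.14% / 19.98% = 1.1627
β_Renshaw = 0.898 × 19.74% / 19.98% = 0.8872
β_Harlan = 0.820 × 41.59% / 19.98% = 1.7069
β_Ivers = 0.466 × 17.30% / 19.98% = 0.4035
β_Ulmer = 0.893 × 40.92% / 19.98% = 1.8289
β_P = Σ w_i β_i = 0.19×1.8634 + 0.06×1.1627 + 0.09×0.8872 + 0.25×1.7069 + 0.23×0.4035 + 0.18×1.8289 = 1.3524
E(R_P) = R_f + β_P × MRP = 2.6% + 1.3524 × 7.0% = 12.07%

12.07%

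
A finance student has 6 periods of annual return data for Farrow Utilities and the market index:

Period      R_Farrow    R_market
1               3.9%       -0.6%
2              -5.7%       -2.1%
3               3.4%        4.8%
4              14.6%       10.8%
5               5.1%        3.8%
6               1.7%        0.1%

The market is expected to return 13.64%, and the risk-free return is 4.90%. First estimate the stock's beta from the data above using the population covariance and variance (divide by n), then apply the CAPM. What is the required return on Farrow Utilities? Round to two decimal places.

Mean R_i = (3.9 − 5.7 + 3.4 + 14.6 + 5.1 + 1.7) / 6 = 3.8333%
Mean R_m = (-0.6 − 2.1 + 4.8 + 10.8 + 3.8 + 0.1) / 6 = 2.8000%
Σ(R_i − R̄_i)(R_m − R̄_m) = 138.7800  ⇒  Cov = 138.7800 / 6 = 23.1300
Σ(R_m − R̄_m)² = 111.8600  ⇒  Var(R_m) = 111.8600 / 6 = 18.6433
β = Cov / Var(R_m) = 23.1300 / 18.6433 = 1.2407
MRP = 13.64% − 4.90% = 8.74%
E(R) = R_f + β × MRP = 4.90% + 1.2407 × 8.74% = 15.74%

15.74%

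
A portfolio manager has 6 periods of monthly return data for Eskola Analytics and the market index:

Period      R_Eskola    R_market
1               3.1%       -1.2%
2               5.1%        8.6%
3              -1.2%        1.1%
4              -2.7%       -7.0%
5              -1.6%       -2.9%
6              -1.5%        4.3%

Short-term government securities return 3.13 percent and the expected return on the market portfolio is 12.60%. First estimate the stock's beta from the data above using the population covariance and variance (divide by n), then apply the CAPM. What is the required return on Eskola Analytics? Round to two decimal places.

Mean R_i = (3.1 + 5.1 − 1.2 − 2.7 − 1.6 − 1.5) / 6 = 0.2000%
Mean R_m = (-1.2 + 8.6 + 1.1 − 7.0 − 2.9 + 4.3) / 6 = 0.4833%
Σ(R_i − R̄_i)(R_m − R̄_m) = 55.3300  ⇒  Cov = 55.3300 / 6 = 9.2217
Σ(R_m − R̄_m)² = 151.1083  ⇒  Var(R_m) = 151.1083 / 6 = 25.1847
β = Cov / Var(R_m) = 9.2217 / 25.1847 = 0.3662
MRP = 12.60% − 3.13% = 9.47%
E(R) = R_f + β × MRP = 3.13% + 0.3662 × 9.47% = 6.60%

6.60%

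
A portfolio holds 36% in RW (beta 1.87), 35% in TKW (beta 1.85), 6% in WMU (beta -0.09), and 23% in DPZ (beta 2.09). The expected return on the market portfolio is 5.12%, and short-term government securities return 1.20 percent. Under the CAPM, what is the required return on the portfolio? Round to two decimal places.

8.24%

β_P = Σ w_i β_i = 0.36×1.87 + 0.35×1.85 + 0.06×-0.09 + 0.23×2.09 = 1.7960
MRP = 5.12% − 1.20% = 3.92%
E(R_P) = R_f + β_P × MRP = 1.20% + 1.7960 × 3.92% = 8.24%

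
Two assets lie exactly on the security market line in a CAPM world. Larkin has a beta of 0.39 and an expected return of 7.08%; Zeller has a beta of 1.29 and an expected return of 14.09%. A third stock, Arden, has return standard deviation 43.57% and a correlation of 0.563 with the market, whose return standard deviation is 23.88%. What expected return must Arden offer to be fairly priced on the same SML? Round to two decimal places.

12.04%

MRP = (14.09% − 7.08%) / (1.29 − 0.39) = 7.7889%
R_f = 7.08% − 0.39 × 7.7889% = 4.0423%
β_Arden = ρ·σ_i/σ_m = 0.563 × 43.57 / 23.88 = 1.0272
E(R_Arden) = R_f + β × MRP = 4.0423% + 1.0272 × 7.7889% = 12.04%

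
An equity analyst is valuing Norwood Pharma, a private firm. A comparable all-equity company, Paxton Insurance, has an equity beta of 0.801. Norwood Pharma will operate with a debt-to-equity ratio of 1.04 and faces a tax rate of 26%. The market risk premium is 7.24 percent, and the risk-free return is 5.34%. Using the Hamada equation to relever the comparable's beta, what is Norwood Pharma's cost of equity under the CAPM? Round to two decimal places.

β_L = β_U × [1 + (1 − t)(D/E)] = 0.801 × [1 + (1 − 0.26) × 1.04]
    = 0.801 × [1 + 0.74 × 1.04] = 0.801 × 1.7696 = 1.4174
E(R) = R_f + β_L × MRP = 5.34% + 1.4174 × 7.24% = 15.60%

15.60%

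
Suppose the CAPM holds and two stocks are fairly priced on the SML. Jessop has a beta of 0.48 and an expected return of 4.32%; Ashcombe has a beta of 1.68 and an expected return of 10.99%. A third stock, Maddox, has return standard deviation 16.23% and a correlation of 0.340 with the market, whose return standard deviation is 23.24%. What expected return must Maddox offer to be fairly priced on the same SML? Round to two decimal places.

2.97%

MRP = (10.99% − 4.32%) / (1.68 − 0.48) = 5.5583%
R_f = 4.32% − 0.48 × 5.5583% = 1.6520%
β_Maddox = ρ·σ_i/σ_m = 0.340 × 16.23 / 23.24 = 0.2374
E(R_Maddox) = R_f + β × MRP = 1.6520% + 0.2374 × 5.5583% = 2.97%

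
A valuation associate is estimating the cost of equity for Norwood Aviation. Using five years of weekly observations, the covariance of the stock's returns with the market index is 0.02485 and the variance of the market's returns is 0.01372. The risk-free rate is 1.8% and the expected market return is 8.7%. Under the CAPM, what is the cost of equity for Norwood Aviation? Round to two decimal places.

14.30%

β = Cov(R_i, R_m) / Var(R_m) = 0.02485 / 0.01372 = 1.8112
MRP = 8.7% − 1.8% = 6.90%
E(R) = R_f + β × MRP = 1.8% + 1.8112 × 6.9% = 14.30%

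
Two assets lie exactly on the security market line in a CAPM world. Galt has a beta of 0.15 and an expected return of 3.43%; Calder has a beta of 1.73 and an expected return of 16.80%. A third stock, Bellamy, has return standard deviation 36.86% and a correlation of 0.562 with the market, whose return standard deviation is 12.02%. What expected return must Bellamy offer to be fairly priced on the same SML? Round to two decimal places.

16.74%

MRP = (16.80% − 3.43%) / (1.73 − 0.15) = 8.4620%
R_f = 3.43% − 0.15 × 8.4620% = 2.1607%
β_Bellamy = ρ·σ_i/σ_m = 0.562 × 36.86 / 12.02 = 1.7234
E(R_Bellamy) = R_f + β × MRP = 2.1607% + 1.7234 × 8.4620% = 16.74%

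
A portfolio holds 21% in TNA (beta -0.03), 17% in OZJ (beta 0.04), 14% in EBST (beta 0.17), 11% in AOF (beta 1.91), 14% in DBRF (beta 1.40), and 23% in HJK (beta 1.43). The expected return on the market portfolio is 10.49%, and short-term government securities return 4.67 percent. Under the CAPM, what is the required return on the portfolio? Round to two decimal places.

9.09%

β_P = Σ w_i β_i = 0.21×-0.03 + 0.17×0.04 + 0.14×0.17 + 0.11×1.91 + 0.14×1.40 + 0.23×1.43 = 0.7593
MRP = 10.49% − 4.67% = 5.82%
E(R_P) = R_f + β_P × MRP = 4.67% + 0.7593 × 5.82% = 9.09%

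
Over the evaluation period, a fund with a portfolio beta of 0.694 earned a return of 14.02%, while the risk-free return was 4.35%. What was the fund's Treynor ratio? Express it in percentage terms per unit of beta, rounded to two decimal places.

13.93%

Treynor = (R_P − R_f) / β_P = (14.02% − 4.35%) / 0.6940 = 9.67% / 0.6940 = 13.93%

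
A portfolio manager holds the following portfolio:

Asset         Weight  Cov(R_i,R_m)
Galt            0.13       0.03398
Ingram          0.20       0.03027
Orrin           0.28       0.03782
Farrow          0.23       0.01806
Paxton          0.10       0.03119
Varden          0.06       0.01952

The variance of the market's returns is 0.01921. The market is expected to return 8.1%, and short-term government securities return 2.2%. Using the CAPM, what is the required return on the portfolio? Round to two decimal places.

11.26%

β_Galt = 0.03398 / 0.01921 = 1.7689
β_Ingram = 0.03027 / 0.01921 = 1.5757
β_Orrin = 0.03782 / 0.01921 = 1.9688
β_Farrow = 0.01806 / 0.01921 = 0.9401
β_Paxton = 0.03119 / 0.01921 = 1.6236
β_Varden = 0.01952 / 0.01921 = 1.0161
β_P = Σ w_i β_i = 0.13×1.7689 + 0.20×1.5757 + 0.28×1.9688 + 0.23×0.9401 + 0.10×1.6236 + 0.06×1.0161 = 1.5359
MRP = 8.1% − 2.2% = 5.90%
E(R_P) = R_f + β_P × MRP = 2.2% + 1.5359 × 5.9% = 11.26%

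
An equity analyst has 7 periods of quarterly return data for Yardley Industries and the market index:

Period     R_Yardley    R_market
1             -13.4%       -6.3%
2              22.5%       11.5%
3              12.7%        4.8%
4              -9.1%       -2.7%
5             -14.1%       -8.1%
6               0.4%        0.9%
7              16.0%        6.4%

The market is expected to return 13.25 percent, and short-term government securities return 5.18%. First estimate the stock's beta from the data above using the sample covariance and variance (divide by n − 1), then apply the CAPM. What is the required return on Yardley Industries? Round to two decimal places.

Mean R_i = (-13.4 + 22.5 + 12.7 − 9.1 − 14.1 + 0.4 + 16.0) / 7 = 2.1429%
Mean R_m = (-6.3 + 11.5 + 4.8 − 2.7 − 8.1 + 0.9 + 6.4) / 7 = 0.9286%
Σ(R_i − R̄_i)(R_m − R̄_m) = 631.7414  ⇒  Cov = 631.7414 / 6 = 105.2902
Σ(R_m − R̄_m)² = 303.6143  ⇒  Var(R_m) = 303.6143 / 6 = 50.6024
β = Cov / Var(R_m) = 105.2902 / 50.6024 = 2.0807
MRP = 13.25% − 5.18% = 8.07%
E(R) = R_f + β × MRP = 5.18% + 2.0807 × 8.07% = 21.97%

21.97%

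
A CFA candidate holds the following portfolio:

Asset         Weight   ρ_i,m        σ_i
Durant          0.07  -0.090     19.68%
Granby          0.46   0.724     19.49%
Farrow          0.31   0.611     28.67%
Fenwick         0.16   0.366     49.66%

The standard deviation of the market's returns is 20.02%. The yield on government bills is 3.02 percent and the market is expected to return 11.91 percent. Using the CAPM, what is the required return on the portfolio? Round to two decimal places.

9.55%

β_Durant = -0.090 × 19.68% / 20.02% = -0.0885
β_Granby = 0.724 × 19.49% / 20.02% = 0.7048
β_Farrow = 0.611 × 28.67% / 20.02% = 0.8750
β_Fenwick = 0.366 × 49.66% / 20.02% = 0.9079
β_P = Σ w_i β_i = 0.07×-0.0885 + 0.46×0.7048 + 0.31×0.8750 + 0.16×0.9079 = 0.7345
MRP = 11.91% − 3.02% = 8.89%
E(R_P) = R_f + β_P × MRP = 3.02% + 0.7345 × 8.89% = 9.55%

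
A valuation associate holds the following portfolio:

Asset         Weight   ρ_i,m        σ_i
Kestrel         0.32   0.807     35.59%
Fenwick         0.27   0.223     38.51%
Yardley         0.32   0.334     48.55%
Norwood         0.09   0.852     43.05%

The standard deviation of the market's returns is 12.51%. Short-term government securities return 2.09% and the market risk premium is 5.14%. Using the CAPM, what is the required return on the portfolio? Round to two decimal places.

10.31%

β_Kestrel = 0.807 × 35.59% / 12.51% = 2.2959
β_Fenwick = 0.223 × 38.51% / 12.51% = 0.6865
β_Yardley = 0.334 × 48.55% / 12.51% = 1.2962
β_Norwood = 0.852 × 43.05% / 12.51% = 2.9319
β_P = Σ w_i β_i = 0.32×2.2959 + 0.27×0.6865 + 0.32×1.2962 + 0.09×2.9319 = 1.5987
E(R_P) = R_f + β_P × MRP = 2.09% + 1.5987 × 5.14% = 10.31%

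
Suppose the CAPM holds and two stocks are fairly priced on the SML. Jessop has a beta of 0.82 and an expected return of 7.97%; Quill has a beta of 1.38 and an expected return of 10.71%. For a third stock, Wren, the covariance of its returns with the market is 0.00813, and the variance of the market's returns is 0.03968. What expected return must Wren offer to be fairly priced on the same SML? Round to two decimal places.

4.96%

MRP = (10.71% − 7.97%) / (1.38 − 0.82) = 4.8929%
R_f = 7.97% − 0.82 × 4.8929% = 3.9578%
β_Wren = Cov / Var(R_m) = 0.00813 / 0.03968 = 0.2049
E(R_Wren) = R_f + β × MRP = 3.9578% + 0.2049 × 4.8929% = 4.96%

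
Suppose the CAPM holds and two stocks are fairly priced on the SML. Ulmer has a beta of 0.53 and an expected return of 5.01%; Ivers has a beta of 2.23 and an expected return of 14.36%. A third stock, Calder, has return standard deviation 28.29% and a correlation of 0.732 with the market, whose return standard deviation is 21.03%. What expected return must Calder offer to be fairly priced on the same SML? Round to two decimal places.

7.51%

MRP = (14.36% − 5.01%) / (2.23 − 0.53) = 5.5000%
R_f = 5.01% − 0.53 × 5.5000% = 2.0950%
β_Calder = ρ·σ_i/σ_m = 0.732 × 28.29 / 21.03 = 0.9847
E(R_Calder) = R_f + β × MRP = 2.0950% + 0.9847 × 5.5000% = 7.51%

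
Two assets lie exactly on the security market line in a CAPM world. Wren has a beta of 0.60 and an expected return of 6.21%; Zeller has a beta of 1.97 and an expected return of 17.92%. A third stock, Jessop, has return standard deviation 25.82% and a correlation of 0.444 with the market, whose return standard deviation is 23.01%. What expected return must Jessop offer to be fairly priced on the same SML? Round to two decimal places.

5.34%

MRP = (17.92% − 6.21%) / (1.97 − 0.60) = 8.5474%
R_f = 6.21% − 0.60 × 8.5474% = 1.0816%
β_Jessop = ρ·σ_i/σ_m = 0.444 × 25.82 / 23.01 = 0.4982
E(R_Jessop) = R_f + β × MRP = 1.0816% + 0.4982 × 8.5474% = 5.34%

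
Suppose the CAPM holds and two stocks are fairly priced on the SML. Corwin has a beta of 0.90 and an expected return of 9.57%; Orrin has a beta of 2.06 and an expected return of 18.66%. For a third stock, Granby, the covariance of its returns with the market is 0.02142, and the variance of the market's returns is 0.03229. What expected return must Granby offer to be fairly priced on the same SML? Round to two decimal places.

MRP = (18.66% − 9.57%) / (2.06 − 0.90) = 7.8362%
R_f = 9.57% − 0.90 × 7.8362% = 2.5174%
β_Granby = Cov / Var(R_m) = 0.02142 / 0.03229 = 0.6634
E(R_Granby) = R_f + β × MRP = 2.5174% + 0.6634 × 7.8362% = 7.72%

7.72%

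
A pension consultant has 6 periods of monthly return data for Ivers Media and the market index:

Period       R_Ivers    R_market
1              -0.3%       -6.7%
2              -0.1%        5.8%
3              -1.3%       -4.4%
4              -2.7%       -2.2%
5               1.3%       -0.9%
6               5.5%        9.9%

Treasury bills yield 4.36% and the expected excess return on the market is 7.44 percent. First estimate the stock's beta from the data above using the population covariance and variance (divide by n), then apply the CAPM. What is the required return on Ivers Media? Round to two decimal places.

6.79%

Mean R_i = (-0.3 − 0.1 − 1.3 − 2.7 + 1.3 + 5.5) / 6 = 0.4000%
Mean R_m = (-6.7 + 5.8 − 4.4 − 2.2 − 0.9 + 9.9) / 6 = 0.2500%
Σ(R_i − R̄_i)(R_m − R̄_m) = 65.7700  ⇒  Cov = 65.7700 / 6 = 10.9617
Σ(R_m − R̄_m)² = 201.1750  ⇒  Var(R_m) = 201.1750 / 6 = 33.5292
β = Cov / Var(R_m) = 10.9617 / 33.5292 = 0.3269
E(R) = R_f + β × MRP = 4.36% + 0.3269 × 7.44% = 6.79%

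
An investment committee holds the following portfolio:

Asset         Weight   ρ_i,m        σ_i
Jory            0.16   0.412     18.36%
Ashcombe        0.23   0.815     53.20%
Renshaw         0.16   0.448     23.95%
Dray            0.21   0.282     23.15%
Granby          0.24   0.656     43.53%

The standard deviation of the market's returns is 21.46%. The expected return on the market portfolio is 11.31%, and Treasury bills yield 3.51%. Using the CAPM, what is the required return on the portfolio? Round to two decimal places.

11.19%

β_Jory = 0.412 × 18.36% / 21.46% = 0.3525
β_Ashcombe = 0.815 × 53.20% / 21.46% = 2.0204
β_Renshaw = 0.448 × 23.95% / 21.46% = 0.5000
β_Dray = 0.282 × 23.15% / 21.46% = 0.3042
β_Granby = 0.656 × 43.53% / 21.46% = 1.3306
β_P = Σ w_i β_i = 0.16×0.3525 + 0.23×2.0204 + 0.16×0.5000 + 0.21×0.3042 + 0.24×1.3306 = 0.9843
MRP = 11.31% − 3.51% = 7.80%
E(R_P) = R_f + β_P × MRP = 3.51% + 0.9843 × 7.80% = 11.19%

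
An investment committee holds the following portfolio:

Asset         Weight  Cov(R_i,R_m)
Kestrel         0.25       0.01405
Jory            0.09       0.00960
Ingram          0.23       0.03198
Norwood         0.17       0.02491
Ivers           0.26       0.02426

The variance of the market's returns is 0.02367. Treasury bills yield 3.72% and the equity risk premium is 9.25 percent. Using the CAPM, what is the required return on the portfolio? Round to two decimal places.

β_Kestrel = 0.01405 / 0.02367 = 0.5936
β_Jory = 0.00960 / 0.02367 = 0.4056
β_Ingram = 0.03198 / 0.02367 = 1.3511
β_Norwood = 0.02491 / 0.02367 = 1.0524
β_Ivers = 0.02426 / 0.02367 = 1.0249
β_P = Σ w_i β_i = 0.25×0.5936 + 0.09×0.4056 + 0.23×1.3511 + 0.17×1.0524 + 0.26×1.0249 = 0.9410
E(R_P) = R_f + β_P × MRP = 3.72% + 0.9410 × 9.25% = 12.42%

12.42%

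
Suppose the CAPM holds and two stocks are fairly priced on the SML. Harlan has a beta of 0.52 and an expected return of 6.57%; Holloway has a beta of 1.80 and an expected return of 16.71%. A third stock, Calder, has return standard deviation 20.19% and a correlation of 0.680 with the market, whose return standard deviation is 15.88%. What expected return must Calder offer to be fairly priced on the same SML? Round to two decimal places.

9.30%

MRP = (16.71% − 6.57%) / (1.80 − 0.52) = 7.9219%
R_f = 6.57% − 0.52 × 7.9219% = 2.4506%
β_Calder = ρ·σ_i/σ_m = 0.680 × 20.19 / 15.88 = 0.8646
E(R_Calder) = R_f + β × MRP = 2.4506% + 0.8646 × 7.9219% = 9.30%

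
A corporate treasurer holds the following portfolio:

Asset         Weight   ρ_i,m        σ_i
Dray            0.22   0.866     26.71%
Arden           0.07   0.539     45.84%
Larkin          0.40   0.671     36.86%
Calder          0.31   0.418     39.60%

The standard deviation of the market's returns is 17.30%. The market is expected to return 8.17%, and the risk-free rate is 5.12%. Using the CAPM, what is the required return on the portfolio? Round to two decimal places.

8.97%

β_Dray = 0.866 × 26.71% / 17.30% = 1.3370
β_Arden = 0.539 × 45.84% / 17.30% = 1.4282
β_Larkin = 0.671 × 36.86% / 17.30% = 1.4297
β_Calder = 0.418 × 39.60% / 17.30% = 0.9568
β_P = Σ w_i β_i = 0.22×1.3370 + 0.07×1.4282 + 0.40×1.4297 + 0.31×0.9568 = 1.2626
MRP = 8.17% − 5.12% = 3.05%
E(R_P) = R_f + β_P × MRP = 5.12% + 1.2626 × 3.05% = 8.97%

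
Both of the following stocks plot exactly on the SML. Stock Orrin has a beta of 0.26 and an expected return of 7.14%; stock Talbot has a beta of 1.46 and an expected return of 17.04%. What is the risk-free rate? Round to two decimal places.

5.00%

Both satisfy E(R) = R_f + β·MRP, so the slope of the SML is
MRP = (17.04% − 7.14%) / (1.46 − 0.26) = 9.90% / 1.20 = 8.2500%
R_f = E(R_Orrin) − β_Orrin·MRP = 7.14% − 0.26 × 8.2500% = 4.9950%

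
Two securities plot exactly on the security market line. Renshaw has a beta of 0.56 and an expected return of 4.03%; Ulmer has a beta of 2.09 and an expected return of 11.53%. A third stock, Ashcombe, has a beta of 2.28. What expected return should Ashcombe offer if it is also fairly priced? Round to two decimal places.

MRP (SML slope) = (11.53% − 4.03%) / (2.09 − 0.56) = 7.50% / 1.53 = 4.9020%
R_f (intercept) = 4.03% − 0.56 × 4.9020% = 1.2849%
E(R_Ashcombe) = R_f + β × MRP = 1.2849% + 2.28 × 4.9020% = 12.46%

12.46%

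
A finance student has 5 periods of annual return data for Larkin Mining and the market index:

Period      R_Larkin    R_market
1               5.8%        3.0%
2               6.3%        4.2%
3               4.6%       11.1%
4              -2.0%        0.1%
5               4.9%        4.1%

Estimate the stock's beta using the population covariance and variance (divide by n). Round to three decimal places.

Mean R_i = (5.8 + 6.3 + 4.6 − 2.0 + 4.9) / 5 = 3.9200%
Mean R_m = (3.0 + 4.2 + 11.1 + 0.1 + 4.1) / 5 = 4.5000%
Σ(R_i − R̄_i)(R_m − R̄_m) = 26.6100  ⇒  Cov = 26.6100 / 5 = 5.3220
Σ(R_m − R̄_m)² = 65.4200  ⇒  Var(R_m) = 65.4200 / 5 = 13.0840
β = Cov / Var(R_m) = 5.3220 / 13.0840 = 0.4068

0.407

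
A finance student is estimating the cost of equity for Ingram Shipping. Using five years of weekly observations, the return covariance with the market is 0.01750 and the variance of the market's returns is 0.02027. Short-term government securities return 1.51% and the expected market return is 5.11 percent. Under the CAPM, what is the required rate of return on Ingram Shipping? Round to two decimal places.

β = Cov(R_i, R_m) / Var(R_m) = 0.01750 / 0.02027 = 0.8633
MRP = 5.11% − 1.51% = 3.60%
E(R) = R_f + β × MRP = 1.51% + 0.8633 × 3.60% = 4.62%

4.62%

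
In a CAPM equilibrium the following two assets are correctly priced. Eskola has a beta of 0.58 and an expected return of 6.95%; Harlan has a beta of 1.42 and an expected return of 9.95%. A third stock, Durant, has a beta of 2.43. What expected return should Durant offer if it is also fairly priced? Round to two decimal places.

MRP (SML slope) = (9.95% − 6.95%) / (1.42 − 0.58) = 3.00% / 0.84 = 3.5714%
R_f (intercept) = 6.95% − 0.58 × 3.5714% = 4.8786%
E(R_Durant) = R_f + β × MRP = 4.8786% + 2.43 × 3.5714% = 13.56%

13.56%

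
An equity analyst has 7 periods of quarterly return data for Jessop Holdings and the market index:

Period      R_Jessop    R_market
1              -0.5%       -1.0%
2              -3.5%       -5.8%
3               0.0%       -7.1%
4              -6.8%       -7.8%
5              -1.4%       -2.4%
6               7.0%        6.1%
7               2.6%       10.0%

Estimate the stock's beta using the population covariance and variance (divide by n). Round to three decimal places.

0.511

Mean R_i = (-0.5 − 3.5 + 0.0 − 6.8 − 1.4 + 7.0 + 2.6) / 7 = -0.3714%
Mean R_m = (-1.0 − 5.8 − 7.1 − 7.8 − 2.4 + 6.1 + 10.0) / 7 = -1.1429%
Σ(R_i − R̄_i)(R_m − R̄_m) = 142.9286  ⇒  Cov = 142.9286 / 7 = 20.4184
Σ(R_m − R̄_m)² = 279.7171  ⇒  Var(R_m) = 279.7171 / 7 = 39.9596
β = Cov / Var(R_m) = 20.4184 / 39.9596 = 0.5110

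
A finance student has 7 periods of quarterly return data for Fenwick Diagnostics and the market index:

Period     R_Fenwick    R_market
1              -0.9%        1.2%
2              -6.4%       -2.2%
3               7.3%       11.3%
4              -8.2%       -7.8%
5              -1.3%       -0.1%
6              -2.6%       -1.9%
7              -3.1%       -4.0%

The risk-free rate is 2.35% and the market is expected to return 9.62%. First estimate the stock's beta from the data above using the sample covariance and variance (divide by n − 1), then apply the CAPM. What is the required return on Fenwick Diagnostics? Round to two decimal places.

8.14%

Mean R_i = (-0.9 − 6.4 + 7.3 − 8.2 − 1.3 − 2.6 − 3.1) / 7 = -2.1714%
Mean R_m = (1.2 − 2.2 + 11.3 − 7.8 − 0.1 − 1.9 − 4.0) / 7 = -0.5000%
Σ(R_i − R̄_i)(R_m − R̄_m) = 169.3200  ⇒  Cov = 169.3200 / 6 = 28.2200
Σ(R_m − R̄_m)² = 212.6800  ⇒  Var(R_m) = 212.6800 / 6 = 35.4467
β = Cov / Var(R_m) = 28.2200 / 35.4467 = 0.7961
MRP = 9.62% − 2.35% = 7.27%
E(R) = R_f + β × MRP = 2.35% + 0.7961 × 7.27% = 8.14%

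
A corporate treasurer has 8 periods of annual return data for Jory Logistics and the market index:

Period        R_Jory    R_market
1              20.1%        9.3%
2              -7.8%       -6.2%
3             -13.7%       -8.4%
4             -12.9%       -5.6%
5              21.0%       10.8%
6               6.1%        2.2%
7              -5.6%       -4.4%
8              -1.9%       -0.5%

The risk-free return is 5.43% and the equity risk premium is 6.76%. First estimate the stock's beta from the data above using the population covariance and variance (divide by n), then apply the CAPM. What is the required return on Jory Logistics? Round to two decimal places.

18.15%

Mean R_i = (20.1 − 7.8 − 13.7 − 12.9 + 21.0 + 6.1 − 5.6 − 1.9) / 8 = 0.6625%
Mean R_m = (9.3 − 6.2 − 8.4 − 5.6 + 10.8 + 2.2 − 4.4 − 0.5) / 8 = -0.3500%
Σ(R_i − R̄_i)(R_m − R̄_m) = 690.2750  ⇒  Cov = 690.2750 / 8 = 86.2844
Σ(R_m − R̄_m)² = 366.9600  ⇒  Var(R_m) = 366.9600 / 8 = 45.8700
β = Cov / Var(R_m) = 86.2844 / 45.8700 = 1.8811
E(R) = R_f + β × MRP = 5.43% + 1.8811 × 6.76% = 18.15%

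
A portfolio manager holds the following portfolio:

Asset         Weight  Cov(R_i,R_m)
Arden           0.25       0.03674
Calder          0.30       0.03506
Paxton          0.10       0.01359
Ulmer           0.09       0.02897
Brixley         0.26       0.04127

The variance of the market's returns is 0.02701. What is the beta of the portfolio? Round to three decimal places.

β_Arden = 0.03674 / 0.02701 = 1.3602
β_Calder = 0.03506 / 0.02701 = 1.2980
β_Paxton = 0.01359 / 0.02701 = 0.5031
β_Ulmer = 0.02897 / 0.02701 = 1.0726
β_Brixley = 0.04127 / 0.02701 = 1.5280
β_P = Σ w_i β_i = 0.25×1.3602 + 0.30×1.2980 + 0.10×0.5031 + 0.09×1.0726 + 0.26×1.5280 = 1.2736

1.274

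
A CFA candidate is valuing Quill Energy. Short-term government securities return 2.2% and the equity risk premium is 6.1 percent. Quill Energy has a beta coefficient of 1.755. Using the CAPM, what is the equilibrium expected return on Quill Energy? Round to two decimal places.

12.91%

E(R) = R_f + β × MRP = 2.2% + 1.755 × 6.1% = 12.91%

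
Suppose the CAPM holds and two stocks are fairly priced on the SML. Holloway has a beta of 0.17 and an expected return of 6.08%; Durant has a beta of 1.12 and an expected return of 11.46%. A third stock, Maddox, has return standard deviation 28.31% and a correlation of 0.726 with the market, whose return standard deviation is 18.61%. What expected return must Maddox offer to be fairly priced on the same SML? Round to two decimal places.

MRP = (11.46% − 6.08%) / (1.12 − 0.17) = 5.6632%
R_f = 6.08% − 0.17 × 5.6632% = 5.1173%
β_Maddox = ρ·σ_i/σ_m = 0.726 × 28.31 / 18.61 = 1.1044
E(R_Maddox) = R_f + β × MRP = 5.1173% + 1.1044 × 5.6632% = 11.37%

11.37%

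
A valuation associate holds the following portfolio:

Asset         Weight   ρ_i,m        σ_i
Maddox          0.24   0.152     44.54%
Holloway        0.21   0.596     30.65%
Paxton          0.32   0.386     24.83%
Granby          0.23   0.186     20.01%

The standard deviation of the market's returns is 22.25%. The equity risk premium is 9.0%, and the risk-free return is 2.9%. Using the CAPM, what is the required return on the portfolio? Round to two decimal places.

β_Maddox = 0.152 × 44.54% / 22.25% = 0.3043
β_Holloway = 0.596 × 30.65% / 22.25% = 0.8210
β_Paxton = 0.386 × 24.83% / 22.25% = 0.4308
β_Granby = 0.186 × 20.01% / 22.25% = 0.1673
β_P = Σ w_i β_i = 0.24×0.3043 + 0.21×0.8210 + 0.32×0.4308 + 0.23×0.1673 = 0.4218
E(R_P) = R_f + β_P × MRP = 2.9% + 0.4218 × 9.0% = 6.70%

6.70%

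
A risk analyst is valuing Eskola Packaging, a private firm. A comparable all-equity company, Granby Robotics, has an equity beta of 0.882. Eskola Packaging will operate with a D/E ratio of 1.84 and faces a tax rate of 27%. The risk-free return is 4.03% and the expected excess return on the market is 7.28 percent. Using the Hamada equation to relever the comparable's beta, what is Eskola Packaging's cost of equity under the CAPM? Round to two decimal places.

19.08%

β_L = β_U × [1 + (1 − t)(D/E)] = 0.882 × [1 + (1 − 0.27) × 1.84]
    = 0.882 × [1 + 0.73 × 1.84] = 0.882 × 2.3432 = 2.0667
E(R) = R_f + β_L × MRP = 4.03% + 2.0667 × 7.28% = 19.08%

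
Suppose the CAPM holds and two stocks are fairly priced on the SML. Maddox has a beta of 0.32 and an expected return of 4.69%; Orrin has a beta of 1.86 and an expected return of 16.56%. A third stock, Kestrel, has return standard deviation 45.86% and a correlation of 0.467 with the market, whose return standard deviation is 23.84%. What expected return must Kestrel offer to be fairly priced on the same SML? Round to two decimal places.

MRP = (16.56% − 4.69%) / (1.86 − 0.32) = 7.7078%
R_f = 4.69% − 0.32 × 7.7078% = 2.2235%
β_Kestrel = ρ·σ_i/σ_m = 0.467 × 45.86 / 23.84 = 0.8983
E(R_Kestrel) = R_f + β × MRP = 2.2235% + 0.8983 × 7.7078% = 9.15%

9.15%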